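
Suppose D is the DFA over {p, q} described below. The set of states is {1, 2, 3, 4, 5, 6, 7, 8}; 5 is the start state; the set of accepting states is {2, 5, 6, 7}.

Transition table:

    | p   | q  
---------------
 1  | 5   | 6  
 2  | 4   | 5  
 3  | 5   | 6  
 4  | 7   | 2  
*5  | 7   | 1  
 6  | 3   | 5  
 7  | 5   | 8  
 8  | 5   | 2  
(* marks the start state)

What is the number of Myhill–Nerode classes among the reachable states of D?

3

Every state is reachable, so we keep all 8.
Initial partition by acceptance: {2,5,6,7} | {1,3,4,8}.
On input p, block {2,5,6,7} splits into {2,6} and {5,7}.
No further refinement is possible. Final partition (3 blocks): {2,6} | {1,3,4,8} | {5,7}.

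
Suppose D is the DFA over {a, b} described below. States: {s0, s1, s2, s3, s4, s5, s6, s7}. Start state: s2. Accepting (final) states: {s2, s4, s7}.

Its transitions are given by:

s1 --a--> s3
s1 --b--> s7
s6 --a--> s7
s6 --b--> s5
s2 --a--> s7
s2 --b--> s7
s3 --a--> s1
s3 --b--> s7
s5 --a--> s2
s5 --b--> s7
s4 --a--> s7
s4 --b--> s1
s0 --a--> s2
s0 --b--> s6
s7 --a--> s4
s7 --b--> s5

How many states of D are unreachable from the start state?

BFS from s2 reaches {s1, s2, s3, s4, s5, s7}; the 2 state(s) s0, s6 are never visited.

2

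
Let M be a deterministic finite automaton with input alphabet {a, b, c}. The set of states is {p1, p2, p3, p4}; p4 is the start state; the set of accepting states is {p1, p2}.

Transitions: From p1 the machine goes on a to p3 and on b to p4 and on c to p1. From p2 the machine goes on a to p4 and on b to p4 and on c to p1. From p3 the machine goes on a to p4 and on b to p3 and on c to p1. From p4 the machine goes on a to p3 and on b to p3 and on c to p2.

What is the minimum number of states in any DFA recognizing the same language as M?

Every state is reachable, so we keep all 4.
Initial partition by acceptance: {p1,p2} | {p3,p4}.
No further refinement is possible. Final partition (2 blocks): {p1,p2} | {p3,p4}.

2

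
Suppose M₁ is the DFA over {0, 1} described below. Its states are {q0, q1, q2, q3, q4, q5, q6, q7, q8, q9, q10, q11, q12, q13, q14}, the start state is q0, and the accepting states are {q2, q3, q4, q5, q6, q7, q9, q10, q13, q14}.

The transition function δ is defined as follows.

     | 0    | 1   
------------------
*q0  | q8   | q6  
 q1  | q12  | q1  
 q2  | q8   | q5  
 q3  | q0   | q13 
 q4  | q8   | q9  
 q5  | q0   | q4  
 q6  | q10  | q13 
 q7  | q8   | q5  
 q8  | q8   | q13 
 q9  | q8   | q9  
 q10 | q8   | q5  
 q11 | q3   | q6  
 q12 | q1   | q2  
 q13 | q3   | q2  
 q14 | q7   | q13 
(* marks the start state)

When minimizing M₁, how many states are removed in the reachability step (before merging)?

5

BFS from q0 reaches {q0, q2, q3, q4, q5, q6, q8, q9, q10, q13}; the 5 state(s) q1, q7, q11, q12, q14 are never visited.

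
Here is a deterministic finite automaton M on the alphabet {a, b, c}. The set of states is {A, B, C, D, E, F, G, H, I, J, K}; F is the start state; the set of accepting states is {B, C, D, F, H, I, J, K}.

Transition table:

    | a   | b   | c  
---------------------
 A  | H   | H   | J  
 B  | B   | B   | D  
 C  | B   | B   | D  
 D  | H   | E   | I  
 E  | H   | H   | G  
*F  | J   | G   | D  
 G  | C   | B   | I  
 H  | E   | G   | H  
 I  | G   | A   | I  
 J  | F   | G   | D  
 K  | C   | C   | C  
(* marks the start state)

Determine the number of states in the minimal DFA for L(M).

First remove the unreachable states {K}; 10 states remain.
Initial partition by acceptance: {B,C,D,F,H,I,J} | {A,E,G}.
Refine {B,C,D,F,H,I,J} on symbol a: members go to different blocks, giving {B,C,D,F,J} and {H,I}.
Refine {B,C,D,F,J} on symbol a: members go to different blocks, giving {B,C,F,J} and {D}.
Refine {B,C,F,J} on symbol b: members go to different blocks, giving {B,C} and {F,J}.
Refine {A,E,G} on symbol a: members go to different blocks, giving {A,E} and {G}.
Refine {A,E} on symbol c: members go to different blocks, giving {A} and {E}.
Split {H,I} by δ(·,a) → {H} and {I}.
Stable partition: {B,C} | {A} | {H} | {D} | {F,J} | {G} | {E} | {I} — 8 equivalence classes.

8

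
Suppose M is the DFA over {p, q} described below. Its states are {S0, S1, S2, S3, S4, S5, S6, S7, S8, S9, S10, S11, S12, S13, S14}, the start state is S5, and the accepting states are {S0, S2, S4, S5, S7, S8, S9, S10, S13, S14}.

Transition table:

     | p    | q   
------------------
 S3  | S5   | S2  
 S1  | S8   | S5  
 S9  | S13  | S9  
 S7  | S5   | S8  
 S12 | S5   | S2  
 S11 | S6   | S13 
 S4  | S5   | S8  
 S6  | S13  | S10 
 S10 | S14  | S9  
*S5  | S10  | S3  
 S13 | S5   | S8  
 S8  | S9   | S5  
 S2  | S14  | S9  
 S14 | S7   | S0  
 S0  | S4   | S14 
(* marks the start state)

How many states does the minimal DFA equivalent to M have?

6

Reachable states from the start: {S0,S2,S3,S4,S5,S7,S8,S9,S10,S13,S14}. Unreachable: {S1,S6,S11,S12} — drop them.
Start with accepting vs non-accepting: {S0,S2,S4,S5,S7,S8,S9,S10,S13,S14} | {S3}.
Refine {S0,S2,S4,S5,S7,S8,S9,S10,S13,S14} on symbol q: members go to different blocks, giving {S0,S2,S4,S7,S8,S9,S10,S13,S14} and {S5}.
Refine {S0,S2,S4,S7,S8,S9,S10,S13,S14} on symbol p: members go to different blocks, giving {S0,S2,S8,S9,S10,S14} and {S4,S7,S13}.
Split {S0,S2,S8,S9,S10,S14} by δ(·,p) → {S0,S9,S14} and {S2,S8,S10}.
Split {S2,S8,S10} by δ(·,q) → {S2,S10} and {S8}.
Stable partition: {S0,S9,S14} | {S3} | {S5} | {S4,S7,S13} | {S2,S10} | {S8} — 6 equivalence classes.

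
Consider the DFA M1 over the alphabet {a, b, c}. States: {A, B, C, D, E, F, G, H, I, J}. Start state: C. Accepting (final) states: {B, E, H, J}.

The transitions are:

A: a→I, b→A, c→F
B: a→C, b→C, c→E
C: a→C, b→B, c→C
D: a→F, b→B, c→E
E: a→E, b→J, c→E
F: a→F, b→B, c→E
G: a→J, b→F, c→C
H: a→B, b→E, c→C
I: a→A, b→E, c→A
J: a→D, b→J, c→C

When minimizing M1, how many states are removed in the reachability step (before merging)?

BFS from C reaches {B, C, D, E, F, J}; the 4 state(s) A, G, H, I are never visited.

4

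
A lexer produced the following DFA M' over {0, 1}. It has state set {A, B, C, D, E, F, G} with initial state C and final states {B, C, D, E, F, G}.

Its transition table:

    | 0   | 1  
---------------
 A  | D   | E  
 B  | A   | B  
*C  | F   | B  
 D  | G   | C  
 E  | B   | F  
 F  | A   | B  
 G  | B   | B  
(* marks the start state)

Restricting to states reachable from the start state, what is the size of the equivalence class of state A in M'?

1

All states are reachable from the start state.
Initial partition by acceptance: {B,C,D,E,F,G} | {A}.
Refine {B,C,D,E,F,G} on symbol 0: members go to different blocks, giving {C,D,E,G} and {B,F}.
Refine {C,D,E,G} on symbol 0: members go to different blocks, giving {C,E,G} and {D}.
The partition is now stable with 4 blocks: {C,E,G} | {A} | {B,F} | {D}.
State A belongs to the block {A}, which has 1 states.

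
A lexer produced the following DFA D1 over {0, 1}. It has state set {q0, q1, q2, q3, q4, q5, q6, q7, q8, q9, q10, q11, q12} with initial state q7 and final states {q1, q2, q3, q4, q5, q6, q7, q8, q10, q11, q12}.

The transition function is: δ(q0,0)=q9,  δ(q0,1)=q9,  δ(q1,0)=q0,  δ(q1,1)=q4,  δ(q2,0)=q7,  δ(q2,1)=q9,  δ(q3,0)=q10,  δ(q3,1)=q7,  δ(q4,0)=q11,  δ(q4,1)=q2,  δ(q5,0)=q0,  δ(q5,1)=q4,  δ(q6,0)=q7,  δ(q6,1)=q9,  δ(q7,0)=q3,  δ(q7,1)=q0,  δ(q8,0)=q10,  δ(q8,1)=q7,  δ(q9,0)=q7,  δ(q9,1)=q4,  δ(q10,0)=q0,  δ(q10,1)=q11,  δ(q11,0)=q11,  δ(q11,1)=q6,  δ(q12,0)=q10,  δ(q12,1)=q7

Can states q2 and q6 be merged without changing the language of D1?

States {q1,q5,q8,q12} cannot be reached from the start state, so discard them.
Initial partition by acceptance: {q2,q3,q4,q6,q7,q10,q11} | {q0,q9}.
Refine {q2,q3,q4,q6,q7,q10,q11} on symbol 0: members go to different blocks, giving {q2,q3,q4,q6,q7,q11} and {q10}.
Refine {q2,q3,q4,q6,q7,q11} on symbol 0: members go to different blocks, giving {q2,q4,q6,q7,q11} and {q3}.
On input 0, block {q2,q4,q6,q7,q11} splits into {q2,q4,q6,q11} and {q7}.
Refine {q2,q4,q6,q11} on symbol 0: members go to different blocks, giving {q2,q6} and {q4,q11}.
On input 0, block {q0,q9} splits into {q0} and {q9}.
Stable partition: {q2,q6} | {q0} | {q10} | {q3} | {q7} | {q4,q11} | {q9} — 7 equivalence classes.
q2 and q6 lie in the same block of the stable partition, so they are equivalent — no string distinguishes them.

Yes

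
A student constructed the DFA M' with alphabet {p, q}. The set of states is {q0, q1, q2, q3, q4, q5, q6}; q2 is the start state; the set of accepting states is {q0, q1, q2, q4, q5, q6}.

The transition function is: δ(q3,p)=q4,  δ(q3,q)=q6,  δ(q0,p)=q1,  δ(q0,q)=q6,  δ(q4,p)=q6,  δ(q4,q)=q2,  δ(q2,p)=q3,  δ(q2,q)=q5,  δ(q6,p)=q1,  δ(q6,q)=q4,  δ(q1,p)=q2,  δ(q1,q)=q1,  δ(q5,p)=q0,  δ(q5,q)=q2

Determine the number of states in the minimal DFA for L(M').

7

All states are reachable from the start state.
P0 = {q0,q1,q2,q4,q5,q6} | {q3}.
Split {q0,q1,q2,q4,q5,q6} by δ(·,p) → {q0,q1,q4,q5,q6} and {q2}.
Refine {q0,q1,q4,q5,q6} on symbol p: members go to different blocks, giving {q0,q4,q5,q6} and {q1}.
On input p, block {q0,q4,q5,q6} splits into {q0,q6} and {q4,q5}.
Split {q0,q6} by δ(·,q) → {q0} and {q6}.
Split {q4,q5} by δ(·,p) → {q4} and {q5}.
Stable partition: {q0} | {q3} | {q2} | {q1} | {q4} | {q6} | {q5} — 7 equivalence classes.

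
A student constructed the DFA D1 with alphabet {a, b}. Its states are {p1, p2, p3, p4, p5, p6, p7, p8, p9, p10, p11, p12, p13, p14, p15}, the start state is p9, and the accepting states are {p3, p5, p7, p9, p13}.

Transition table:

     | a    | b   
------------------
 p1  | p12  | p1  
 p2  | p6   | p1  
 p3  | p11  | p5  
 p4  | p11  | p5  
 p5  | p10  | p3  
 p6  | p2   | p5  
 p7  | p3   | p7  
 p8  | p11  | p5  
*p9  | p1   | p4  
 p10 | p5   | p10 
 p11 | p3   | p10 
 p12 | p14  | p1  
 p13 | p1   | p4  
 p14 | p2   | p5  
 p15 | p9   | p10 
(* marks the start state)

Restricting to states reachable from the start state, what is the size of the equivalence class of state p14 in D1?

First remove the unreachable states {p7,p8,p13,p15}; 11 states remain.
Initial partition by acceptance: {p3,p5,p9} | {p1,p2,p4,p6,p10,p11,p12,p14}.
Refine {p3,p5,p9} on symbol b: members go to different blocks, giving {p3,p5} and {p9}.
Split {p1,p2,p4,p6,p10,p11,p12,p14} by δ(·,a) → {p1,p2,p4,p6,p12,p14} and {p10,p11}.
Refine {p1,p2,p4,p6,p12,p14} on symbol a: members go to different blocks, giving {p1,p2,p6,p12,p14} and {p4}.
On input b, block {p1,p2,p6,p12,p14} splits into {p1,p2,p12} and {p6,p14}.
Split {p1,p2,p12} by δ(·,a) → {p2,p12} and {p1}.
No further refinement is possible. Final partition (7 blocks): {p3,p5} | {p2,p12} | {p9} | {p10,p11} | {p4} | {p6,p14} | {p1}.
The equivalence class containing p14 is {p6,p14}, of size 2.

2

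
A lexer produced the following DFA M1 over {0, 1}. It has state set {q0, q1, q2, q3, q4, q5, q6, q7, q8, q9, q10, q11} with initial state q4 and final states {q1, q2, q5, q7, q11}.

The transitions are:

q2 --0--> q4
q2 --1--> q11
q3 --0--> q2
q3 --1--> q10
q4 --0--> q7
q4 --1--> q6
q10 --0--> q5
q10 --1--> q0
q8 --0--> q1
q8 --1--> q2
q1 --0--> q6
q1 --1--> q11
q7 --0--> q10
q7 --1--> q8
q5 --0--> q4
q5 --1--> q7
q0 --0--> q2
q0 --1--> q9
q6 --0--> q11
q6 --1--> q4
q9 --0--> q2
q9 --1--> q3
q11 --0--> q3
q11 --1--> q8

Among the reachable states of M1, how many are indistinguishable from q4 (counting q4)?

2

Every state is reachable, so we keep all 12.
P0 = {q1,q2,q5,q7,q11} | {q0,q3,q4,q6,q8,q9,q10}.
Split {q1,q2,q5,q7,q11} by δ(·,1) → {q1,q2,q5} and {q7,q11}.
Split {q0,q3,q4,q6,q8,q9,q10} by δ(·,0) → {q0,q3,q8,q9,q10} and {q4,q6}.
Split {q0,q3,q8,q9,q10} by δ(·,1) → {q0,q3,q9,q10} and {q8}.
No further refinement is possible. Final partition (5 blocks): {q1,q2,q5} | {q0,q3,q9,q10} | {q7,q11} | {q4,q6} | {q8}.
State q4 belongs to the block {q4,q6}, which has 2 states.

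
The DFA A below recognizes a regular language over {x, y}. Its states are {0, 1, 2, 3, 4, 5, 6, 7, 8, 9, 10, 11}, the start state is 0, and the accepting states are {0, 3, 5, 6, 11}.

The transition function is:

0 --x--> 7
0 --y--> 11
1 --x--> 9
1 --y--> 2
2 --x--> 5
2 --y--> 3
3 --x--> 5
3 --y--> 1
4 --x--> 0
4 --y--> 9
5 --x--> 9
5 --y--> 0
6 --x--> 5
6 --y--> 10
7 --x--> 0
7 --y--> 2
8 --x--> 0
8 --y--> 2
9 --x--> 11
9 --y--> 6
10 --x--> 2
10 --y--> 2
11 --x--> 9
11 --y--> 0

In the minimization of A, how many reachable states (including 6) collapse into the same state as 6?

2

First remove the unreachable states {4,8}; 10 states remain.
P0 = {0,3,5,6,11} | {1,2,7,9,10}.
Split {0,3,5,6,11} by δ(·,x) → {0,5,11} and {3,6}.
On input x, block {1,2,7,9,10} splits into {2,7,9} and {1,10}.
Refine {2,7,9} on symbol y: members go to different blocks, giving {2,9} and {7}.
Refine {0,5,11} on symbol x: members go to different blocks, giving {5,11} and {0}.
Stable partition: {5,11} | {2,9} | {3,6} | {1,10} | {7} | {0} — 6 equivalence classes.
The equivalence class containing 6 is {3,6}, of size 2.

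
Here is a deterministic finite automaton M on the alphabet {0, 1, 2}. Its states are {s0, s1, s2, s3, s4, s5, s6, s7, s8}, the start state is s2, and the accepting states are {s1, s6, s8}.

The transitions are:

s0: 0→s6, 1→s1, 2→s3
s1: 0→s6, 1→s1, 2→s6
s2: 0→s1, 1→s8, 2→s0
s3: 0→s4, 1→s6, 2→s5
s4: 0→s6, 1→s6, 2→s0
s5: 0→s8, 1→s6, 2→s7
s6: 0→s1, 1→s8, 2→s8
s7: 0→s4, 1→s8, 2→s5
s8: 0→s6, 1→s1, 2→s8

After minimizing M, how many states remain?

4

Start with accepting vs non-accepting: {s1,s6,s8} | {s0,s2,s3,s4,s5,s7}.
Split {s0,s2,s3,s4,s5,s7} by δ(·,0) → {s0,s2,s4,s5} and {s3,s7}.
On input 2, block {s0,s2,s4,s5} splits into {s0,s5} and {s2,s4}.
Stable partition: {s1,s6,s8} | {s0,s5} | {s3,s7} | {s2,s4} — 4 equivalence classes.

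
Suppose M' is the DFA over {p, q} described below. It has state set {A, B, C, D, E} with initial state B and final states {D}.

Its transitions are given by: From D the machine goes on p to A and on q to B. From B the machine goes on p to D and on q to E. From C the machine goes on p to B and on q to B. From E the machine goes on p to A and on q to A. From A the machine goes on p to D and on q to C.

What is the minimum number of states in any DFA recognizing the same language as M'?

3

All states are reachable from the start state.
Start with accepting vs non-accepting: {D} | {A,B,C,E}.
On input p, block {A,B,C,E} splits into {A,B} and {C,E}.
Stable partition: {D} | {A,B} | {C,E} — 3 equivalence classes.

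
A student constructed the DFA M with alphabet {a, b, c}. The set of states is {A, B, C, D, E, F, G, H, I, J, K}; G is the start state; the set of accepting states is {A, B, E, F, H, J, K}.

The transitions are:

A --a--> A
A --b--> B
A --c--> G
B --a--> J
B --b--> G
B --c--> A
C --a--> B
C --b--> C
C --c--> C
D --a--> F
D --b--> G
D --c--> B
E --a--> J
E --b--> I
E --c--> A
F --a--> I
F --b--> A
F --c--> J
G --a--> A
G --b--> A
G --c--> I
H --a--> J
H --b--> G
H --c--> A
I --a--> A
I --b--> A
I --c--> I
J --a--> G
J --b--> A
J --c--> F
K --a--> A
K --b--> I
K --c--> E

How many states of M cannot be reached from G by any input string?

No path from G leads to C, D, E, H, K; the other 6 states are all reachable.

5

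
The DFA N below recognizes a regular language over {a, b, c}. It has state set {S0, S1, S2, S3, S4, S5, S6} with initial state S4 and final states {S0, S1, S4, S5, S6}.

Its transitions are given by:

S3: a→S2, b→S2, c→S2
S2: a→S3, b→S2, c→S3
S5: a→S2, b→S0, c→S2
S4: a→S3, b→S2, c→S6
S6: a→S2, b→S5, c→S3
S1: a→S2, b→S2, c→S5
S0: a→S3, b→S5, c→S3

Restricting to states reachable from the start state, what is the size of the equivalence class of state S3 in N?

States {S1} cannot be reached from the start state, so discard them.
Initial partition by acceptance: {S0,S4,S5,S6} | {S2,S3}.
Refine {S0,S4,S5,S6} on symbol b: members go to different blocks, giving {S0,S5,S6} and {S4}.
The partition is now stable with 3 blocks: {S0,S5,S6} | {S2,S3} | {S4}.
The equivalence class containing S3 is {S2,S3}, of size 2.

2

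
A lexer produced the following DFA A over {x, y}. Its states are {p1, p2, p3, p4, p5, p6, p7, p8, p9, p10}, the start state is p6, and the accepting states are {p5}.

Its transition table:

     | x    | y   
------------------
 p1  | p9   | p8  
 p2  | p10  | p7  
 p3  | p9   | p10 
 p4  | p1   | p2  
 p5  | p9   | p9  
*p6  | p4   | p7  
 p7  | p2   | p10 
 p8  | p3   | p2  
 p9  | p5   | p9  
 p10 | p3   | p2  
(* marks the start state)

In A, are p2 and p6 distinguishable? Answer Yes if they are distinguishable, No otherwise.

All states are reachable from the start state.
Initial partition by acceptance: {p5} | {p1,p2,p3,p4,p6,p7,p8,p9,p10}.
On input x, block {p1,p2,p3,p4,p6,p7,p8,p9,p10} splits into {p1,p2,p3,p4,p6,p7,p8,p10} and {p9}.
Split {p1,p2,p3,p4,p6,p7,p8,p10} by δ(·,x) → {p2,p4,p6,p7,p8,p10} and {p1,p3}.
On input x, block {p2,p4,p6,p7,p8,p10} splits into {p2,p6,p7} and {p4,p8,p10}.
On input x, block {p2,p6,p7} splits into {p2,p6} and {p7}.
No further refinement is possible. Final partition (6 blocks): {p5} | {p2,p6} | {p9} | {p1,p3} | {p4,p8,p10} | {p7}.
p2 and p6 lie in the same block of the stable partition, so they are equivalent — no string distinguishes them.

No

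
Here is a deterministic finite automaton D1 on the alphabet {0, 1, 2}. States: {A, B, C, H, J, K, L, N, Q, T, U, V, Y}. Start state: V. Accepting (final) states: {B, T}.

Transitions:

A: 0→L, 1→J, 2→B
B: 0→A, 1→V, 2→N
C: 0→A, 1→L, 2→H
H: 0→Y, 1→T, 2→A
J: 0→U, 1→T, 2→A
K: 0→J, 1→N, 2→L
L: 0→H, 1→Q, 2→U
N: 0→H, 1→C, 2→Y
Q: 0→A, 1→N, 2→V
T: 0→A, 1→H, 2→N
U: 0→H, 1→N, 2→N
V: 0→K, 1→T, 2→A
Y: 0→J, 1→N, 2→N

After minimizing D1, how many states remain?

Every state is reachable, so we keep all 13.
Start with accepting vs non-accepting: {B,T} | {A,C,H,J,K,L,N,Q,U,V,Y}.
Split {A,C,H,J,K,L,N,Q,U,V,Y} by δ(·,1) → {A,C,K,L,N,Q,U,Y} and {H,J,V}.
On input 0, block {A,C,K,L,N,Q,U,Y} splits into {K,L,N,U,Y} and {A,C,Q}.
Split {K,L,N,U,Y} by δ(·,1) → {K,U,Y} and {L,N}.
On input 0, block {A,C,Q} splits into {C,Q} and {A}.
No further refinement is possible. Final partition (6 blocks): {B,T} | {K,U,Y} | {H,J,V} | {C,Q} | {L,N} | {A}.

6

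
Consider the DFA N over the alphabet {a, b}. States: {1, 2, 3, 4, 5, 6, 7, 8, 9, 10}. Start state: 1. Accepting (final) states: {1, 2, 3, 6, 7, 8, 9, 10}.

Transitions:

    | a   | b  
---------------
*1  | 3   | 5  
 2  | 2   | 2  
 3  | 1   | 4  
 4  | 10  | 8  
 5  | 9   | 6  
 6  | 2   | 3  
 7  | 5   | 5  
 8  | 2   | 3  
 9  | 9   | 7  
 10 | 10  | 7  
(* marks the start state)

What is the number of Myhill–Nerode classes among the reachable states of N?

All states are reachable from the start state.
Initial partition by acceptance: {1,2,3,6,7,8,9,10} | {4,5}.
Refine {1,2,3,6,7,8,9,10} on symbol a: members go to different blocks, giving {1,2,3,6,8,9,10} and {7}.
Split {1,2,3,6,8,9,10} by δ(·,b) → {2,6,8} and {1,3} and {9,10}.
Split {2,6,8} by δ(·,b) → {6,8} and {2}.
Stable partition: {6,8} | {4,5} | {7} | {1,3} | {9,10} | {2} — 6 equivalence classes.

6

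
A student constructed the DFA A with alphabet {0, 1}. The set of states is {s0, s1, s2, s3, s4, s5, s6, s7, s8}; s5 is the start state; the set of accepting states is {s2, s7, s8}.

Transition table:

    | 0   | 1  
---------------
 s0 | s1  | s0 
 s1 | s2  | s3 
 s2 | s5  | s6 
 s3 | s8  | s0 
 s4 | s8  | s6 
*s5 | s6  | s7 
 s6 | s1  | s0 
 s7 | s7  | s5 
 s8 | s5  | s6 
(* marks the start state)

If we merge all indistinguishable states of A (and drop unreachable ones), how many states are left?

6

States {s4} cannot be reached from the start state, so discard them.
Start with accepting vs non-accepting: {s2,s7,s8} | {s0,s1,s3,s5,s6}.
Split {s2,s7,s8} by δ(·,0) → {s2,s8} and {s7}.
Split {s0,s1,s3,s5,s6} by δ(·,0) → {s0,s5,s6} and {s1,s3}.
Split {s0,s5,s6} by δ(·,0) → {s0,s6} and {s5}.
On input 1, block {s1,s3} splits into {s1} and {s3}.
The partition is now stable with 6 blocks: {s2,s8} | {s0,s6} | {s7} | {s1} | {s5} | {s3}.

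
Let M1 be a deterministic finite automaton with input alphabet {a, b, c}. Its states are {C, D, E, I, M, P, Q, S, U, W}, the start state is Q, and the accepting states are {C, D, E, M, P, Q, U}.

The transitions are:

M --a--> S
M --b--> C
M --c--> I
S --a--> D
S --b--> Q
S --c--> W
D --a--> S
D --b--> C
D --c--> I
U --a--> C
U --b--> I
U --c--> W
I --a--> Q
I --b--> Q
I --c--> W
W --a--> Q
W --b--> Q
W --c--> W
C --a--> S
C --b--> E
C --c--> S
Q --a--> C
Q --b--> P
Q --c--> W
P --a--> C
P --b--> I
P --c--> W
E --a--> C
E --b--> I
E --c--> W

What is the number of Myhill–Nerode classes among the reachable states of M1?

6

First remove the unreachable states {M,U}; 8 states remain.
Initial partition by acceptance: {C,D,E,P,Q} | {I,S,W}.
Split {C,D,E,P,Q} by δ(·,a) → {E,P,Q} and {C,D}.
On input b, block {E,P,Q} splits into {E,P} and {Q}.
Split {I,S,W} by δ(·,a) → {I,W} and {S}.
Split {C,D} by δ(·,b) → {C} and {D}.
The partition is now stable with 6 blocks: {E,P} | {I,W} | {C} | {Q} | {S} | {D}.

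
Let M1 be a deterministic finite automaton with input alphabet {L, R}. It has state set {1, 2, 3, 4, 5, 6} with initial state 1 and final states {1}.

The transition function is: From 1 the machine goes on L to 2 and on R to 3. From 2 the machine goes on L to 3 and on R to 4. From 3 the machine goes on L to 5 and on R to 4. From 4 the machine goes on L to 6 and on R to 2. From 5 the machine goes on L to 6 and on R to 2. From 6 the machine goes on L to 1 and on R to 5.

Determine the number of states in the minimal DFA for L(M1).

Every state is reachable, so we keep all 6.
Initial partition by acceptance: {1} | {2,3,4,5,6}.
Split {2,3,4,5,6} by δ(·,L) → {2,3,4,5} and {6}.
Split {2,3,4,5} by δ(·,L) → {2,3} and {4,5}.
Refine {2,3} on symbol L: members go to different blocks, giving {2} and {3}.
No further refinement is possible. Final partition (5 blocks): {1} | {2} | {6} | {4,5} | {3}.

5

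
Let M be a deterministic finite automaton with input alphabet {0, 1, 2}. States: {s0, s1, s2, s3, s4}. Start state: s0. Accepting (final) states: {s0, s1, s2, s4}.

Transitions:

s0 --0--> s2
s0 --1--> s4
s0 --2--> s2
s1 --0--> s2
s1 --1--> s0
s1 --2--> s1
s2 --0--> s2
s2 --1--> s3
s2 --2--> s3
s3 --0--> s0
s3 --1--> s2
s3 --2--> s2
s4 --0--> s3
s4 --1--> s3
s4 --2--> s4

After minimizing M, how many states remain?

First remove the unreachable states {s1}; 4 states remain.
Initial partition by acceptance: {s0,s2,s4} | {s3}.
Refine {s0,s2,s4} on symbol 0: members go to different blocks, giving {s0,s2} and {s4}.
On input 1, block {s0,s2} splits into {s0} and {s2}.
No further refinement is possible. Final partition (4 blocks): {s0} | {s3} | {s4} | {s2}.

4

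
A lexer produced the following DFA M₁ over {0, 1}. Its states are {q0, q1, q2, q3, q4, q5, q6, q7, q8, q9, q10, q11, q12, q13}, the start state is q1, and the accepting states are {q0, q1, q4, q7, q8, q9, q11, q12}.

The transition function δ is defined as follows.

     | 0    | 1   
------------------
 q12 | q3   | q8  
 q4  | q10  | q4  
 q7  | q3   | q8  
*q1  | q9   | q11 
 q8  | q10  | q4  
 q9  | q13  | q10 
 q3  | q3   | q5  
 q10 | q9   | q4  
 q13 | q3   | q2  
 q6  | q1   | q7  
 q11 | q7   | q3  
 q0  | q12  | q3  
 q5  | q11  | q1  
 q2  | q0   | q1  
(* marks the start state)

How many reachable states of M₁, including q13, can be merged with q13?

2

States {q6} cannot be reached from the start state, so discard them.
Start with accepting vs non-accepting: {q0,q1,q4,q7,q8,q9,q11,q12} | {q2,q3,q5,q10,q13}.
On input 0, block {q0,q1,q4,q7,q8,q9,q11,q12} splits into {q4,q7,q8,q9,q12} and {q0,q1,q11}.
Split {q4,q7,q8,q9,q12} by δ(·,1) → {q4,q7,q8,q12} and {q9}.
Split {q2,q3,q5,q10,q13} by δ(·,0) → {q2,q5} and {q3,q13} and {q10}.
Refine {q4,q7,q8,q12} on symbol 0: members go to different blocks, giving {q4,q8} and {q7,q12}.
Refine {q0,q1,q11} on symbol 0: members go to different blocks, giving {q0,q11} and {q1}.
No further refinement is possible. Final partition (8 blocks): {q4,q8} | {q2,q5} | {q0,q11} | {q9} | {q3,q13} | {q10} | {q7,q12} | {q1}.
State q13 belongs to the block {q3,q13}, which has 2 states.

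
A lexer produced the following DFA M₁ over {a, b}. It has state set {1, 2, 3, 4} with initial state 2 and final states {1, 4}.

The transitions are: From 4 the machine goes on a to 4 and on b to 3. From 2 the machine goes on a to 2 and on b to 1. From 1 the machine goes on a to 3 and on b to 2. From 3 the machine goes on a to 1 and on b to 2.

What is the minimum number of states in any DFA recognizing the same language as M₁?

3

Reachable states from the start: {1,2,3}. Unreachable: {4} — drop them.
Start with accepting vs non-accepting: {1} | {2,3}.
Refine {2,3} on symbol a: members go to different blocks, giving {2} and {3}.
The partition is now stable with 3 blocks: {1} | {2} | {3}.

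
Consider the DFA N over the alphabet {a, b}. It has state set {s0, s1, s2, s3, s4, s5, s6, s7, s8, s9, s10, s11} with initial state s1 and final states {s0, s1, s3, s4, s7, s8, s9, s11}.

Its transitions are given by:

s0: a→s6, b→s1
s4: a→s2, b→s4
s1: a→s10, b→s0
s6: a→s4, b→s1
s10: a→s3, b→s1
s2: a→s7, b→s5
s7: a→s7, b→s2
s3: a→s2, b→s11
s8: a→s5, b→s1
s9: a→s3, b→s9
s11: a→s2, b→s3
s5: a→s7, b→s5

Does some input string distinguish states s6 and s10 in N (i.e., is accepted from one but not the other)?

No

States {s8,s9} cannot be reached from the start state, so discard them.
P0 = {s0,s1,s3,s4,s7,s11} | {s2,s5,s6,s10}.
Refine {s0,s1,s3,s4,s7,s11} on symbol a: members go to different blocks, giving {s0,s1,s3,s4,s11} and {s7}.
On input a, block {s2,s5,s6,s10} splits into {s2,s5} and {s6,s10}.
On input a, block {s0,s1,s3,s4,s11} splits into {s3,s4,s11} and {s0,s1}.
No further refinement is possible. Final partition (5 blocks): {s3,s4,s11} | {s2,s5} | {s7} | {s6,s10} | {s0,s1}.
s6 and s10 lie in the same block of the stable partition, so they are equivalent — no string distinguishes them.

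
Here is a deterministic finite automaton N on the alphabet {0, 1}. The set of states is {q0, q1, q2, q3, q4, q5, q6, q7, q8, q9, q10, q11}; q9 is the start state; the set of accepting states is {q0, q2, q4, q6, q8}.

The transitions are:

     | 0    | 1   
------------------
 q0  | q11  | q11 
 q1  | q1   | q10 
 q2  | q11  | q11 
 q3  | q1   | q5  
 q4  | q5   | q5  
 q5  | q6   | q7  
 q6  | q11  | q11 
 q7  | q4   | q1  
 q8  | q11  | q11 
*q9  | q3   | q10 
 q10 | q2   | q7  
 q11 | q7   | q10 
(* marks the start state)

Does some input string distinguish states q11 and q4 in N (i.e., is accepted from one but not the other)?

Yes

Reachable states from the start: {q1,q2,q3,q4,q5,q6,q7,q9,q10,q11}. Unreachable: {q0,q8} — drop them.
P0 = {q2,q4,q6} | {q1,q3,q5,q7,q9,q10,q11}.
Split {q1,q3,q5,q7,q9,q10,q11} by δ(·,0) → {q1,q3,q9,q11} and {q5,q7,q10}.
Split {q2,q4,q6} by δ(·,0) → {q2,q6} and {q4}.
Refine {q1,q3,q9,q11} on symbol 0: members go to different blocks, giving {q1,q3,q9} and {q11}.
Split {q5,q7,q10} by δ(·,0) → {q5,q10} and {q7}.
Stable partition: {q2,q6} | {q1,q3,q9} | {q5,q10} | {q4} | {q11} | {q7} — 6 equivalence classes.
q11 and q4 end up in different blocks, so they are distinguishable. For instance, the string 'ε' is accepted from only q4.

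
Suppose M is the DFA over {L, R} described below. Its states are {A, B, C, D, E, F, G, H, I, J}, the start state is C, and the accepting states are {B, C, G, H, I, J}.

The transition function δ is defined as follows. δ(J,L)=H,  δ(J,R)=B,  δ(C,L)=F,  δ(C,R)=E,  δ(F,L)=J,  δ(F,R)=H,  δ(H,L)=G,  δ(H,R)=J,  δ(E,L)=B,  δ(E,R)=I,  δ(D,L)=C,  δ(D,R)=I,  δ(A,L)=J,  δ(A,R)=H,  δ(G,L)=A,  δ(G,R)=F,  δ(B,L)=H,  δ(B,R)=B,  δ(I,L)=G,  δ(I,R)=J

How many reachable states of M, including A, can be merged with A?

First remove the unreachable states {D}; 9 states remain.
Start with accepting vs non-accepting: {B,C,G,H,I,J} | {A,E,F}.
Split {B,C,G,H,I,J} by δ(·,L) → {B,H,I,J} and {C,G}.
Refine {B,H,I,J} on symbol L: members go to different blocks, giving {B,J} and {H,I}.
The partition is now stable with 4 blocks: {B,J} | {A,E,F} | {C,G} | {H,I}.
State A belongs to the block {A,E,F}, which has 3 states.

3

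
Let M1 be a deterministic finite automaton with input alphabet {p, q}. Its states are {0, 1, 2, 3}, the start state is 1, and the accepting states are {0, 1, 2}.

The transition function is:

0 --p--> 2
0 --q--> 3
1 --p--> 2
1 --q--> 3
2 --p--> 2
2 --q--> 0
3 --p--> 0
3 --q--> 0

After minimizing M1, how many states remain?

Every state is reachable, so we keep all 4.
Initial partition by acceptance: {0,1,2} | {3}.
Refine {0,1,2} on symbol q: members go to different blocks, giving {0,1} and {2}.
Stable partition: {0,1} | {3} | {2} — 3 equivalence classes.

3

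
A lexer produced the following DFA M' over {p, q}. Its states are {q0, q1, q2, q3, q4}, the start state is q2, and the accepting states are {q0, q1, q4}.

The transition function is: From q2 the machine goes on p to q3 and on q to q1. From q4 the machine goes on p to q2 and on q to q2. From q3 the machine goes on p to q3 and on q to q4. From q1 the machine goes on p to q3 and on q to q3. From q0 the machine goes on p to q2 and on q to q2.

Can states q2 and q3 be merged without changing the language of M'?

States {q0} cannot be reached from the start state, so discard them.
P0 = {q1,q4} | {q2,q3}.
Stable partition: {q1,q4} | {q2,q3} — 2 equivalence classes.
q2 and q3 lie in the same block of the stable partition, so they are equivalent — no string distinguishes them.

Yes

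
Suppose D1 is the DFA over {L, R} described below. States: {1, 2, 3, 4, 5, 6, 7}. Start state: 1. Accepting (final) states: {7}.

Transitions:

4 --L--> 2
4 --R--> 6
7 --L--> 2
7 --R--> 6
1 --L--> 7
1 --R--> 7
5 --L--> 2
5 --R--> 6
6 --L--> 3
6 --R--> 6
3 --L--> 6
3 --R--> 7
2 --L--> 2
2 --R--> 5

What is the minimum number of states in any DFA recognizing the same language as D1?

6

First remove the unreachable states {4}; 6 states remain.
Start with accepting vs non-accepting: {7} | {1,2,3,5,6}.
Refine {1,2,3,5,6} on symbol L: members go to different blocks, giving {2,3,5,6} and {1}.
On input R, block {2,3,5,6} splits into {2,5,6} and {3}.
Refine {2,5,6} on symbol L: members go to different blocks, giving {2,5} and {6}.
Split {2,5} by δ(·,R) → {2} and {5}.
The partition is now stable with 6 blocks: {7} | {2} | {1} | {3} | {6} | {5}.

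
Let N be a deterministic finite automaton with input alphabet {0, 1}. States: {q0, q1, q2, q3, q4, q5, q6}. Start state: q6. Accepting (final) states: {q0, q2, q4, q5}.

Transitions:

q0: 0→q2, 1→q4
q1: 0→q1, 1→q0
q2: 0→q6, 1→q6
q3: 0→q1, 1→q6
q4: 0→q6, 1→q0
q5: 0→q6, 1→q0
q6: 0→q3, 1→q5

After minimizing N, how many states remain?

Start with accepting vs non-accepting: {q0,q2,q4,q5} | {q1,q3,q6}.
Split {q0,q2,q4,q5} by δ(·,0) → {q2,q4,q5} and {q0}.
Refine {q2,q4,q5} on symbol 1: members go to different blocks, giving {q4,q5} and {q2}.
Split {q1,q3,q6} by δ(·,1) → {q1} and {q3} and {q6}.
The partition is now stable with 6 blocks: {q4,q5} | {q1} | {q0} | {q2} | {q3} | {q6}.

6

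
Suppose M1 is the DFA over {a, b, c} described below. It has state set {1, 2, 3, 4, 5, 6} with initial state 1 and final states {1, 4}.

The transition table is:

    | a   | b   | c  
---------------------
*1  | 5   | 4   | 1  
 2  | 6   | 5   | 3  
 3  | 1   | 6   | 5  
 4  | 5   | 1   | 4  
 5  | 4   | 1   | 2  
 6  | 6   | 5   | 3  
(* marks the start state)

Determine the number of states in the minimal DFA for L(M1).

4

Initial partition by acceptance: {1,4} | {2,3,5,6}.
On input a, block {2,3,5,6} splits into {2,6} and {3,5}.
Refine {3,5} on symbol b: members go to different blocks, giving {3} and {5}.
Stable partition: {1,4} | {2,6} | {3} | {5} — 4 equivalence classes.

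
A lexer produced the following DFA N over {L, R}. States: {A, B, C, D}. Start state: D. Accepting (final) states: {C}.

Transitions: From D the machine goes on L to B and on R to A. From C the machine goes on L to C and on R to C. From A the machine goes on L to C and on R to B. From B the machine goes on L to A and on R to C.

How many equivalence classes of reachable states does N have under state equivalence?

4

All states are reachable from the start state.
P0 = {C} | {A,B,D}.
Refine {A,B,D} on symbol L: members go to different blocks, giving {B,D} and {A}.
Split {B,D} by δ(·,L) → {B} and {D}.
No further refinement is possible. Final partition (4 blocks): {C} | {B} | {A} | {D}.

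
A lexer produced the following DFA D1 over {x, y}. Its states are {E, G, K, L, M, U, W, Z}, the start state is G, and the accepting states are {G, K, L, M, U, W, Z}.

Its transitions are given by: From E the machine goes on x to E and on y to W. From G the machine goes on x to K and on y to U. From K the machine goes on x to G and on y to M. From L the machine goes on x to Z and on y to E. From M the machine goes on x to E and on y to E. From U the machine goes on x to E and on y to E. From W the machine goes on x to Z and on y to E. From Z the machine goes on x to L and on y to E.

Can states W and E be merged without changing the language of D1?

Every state is reachable, so we keep all 8.
Start with accepting vs non-accepting: {G,K,L,M,U,W,Z} | {E}.
Split {G,K,L,M,U,W,Z} by δ(·,x) → {G,K,L,W,Z} and {M,U}.
On input y, block {G,K,L,W,Z} splits into {L,W,Z} and {G,K}.
Stable partition: {L,W,Z} | {E} | {M,U} | {G,K} — 4 equivalence classes.
W and E end up in different blocks, so they are distinguishable. For instance, the string 'ε' is accepted from only W.

No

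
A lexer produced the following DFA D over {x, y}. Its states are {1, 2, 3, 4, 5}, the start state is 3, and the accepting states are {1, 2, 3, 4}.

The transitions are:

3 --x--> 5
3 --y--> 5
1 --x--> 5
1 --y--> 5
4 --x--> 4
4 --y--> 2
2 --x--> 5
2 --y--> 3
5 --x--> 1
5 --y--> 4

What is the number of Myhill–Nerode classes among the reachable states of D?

4

P0 = {1,2,3,4} | {5}.
Refine {1,2,3,4} on symbol x: members go to different blocks, giving {1,2,3} and {4}.
Split {1,2,3} by δ(·,y) → {1,3} and {2}.
Stable partition: {1,3} | {5} | {4} | {2} — 4 equivalence classes.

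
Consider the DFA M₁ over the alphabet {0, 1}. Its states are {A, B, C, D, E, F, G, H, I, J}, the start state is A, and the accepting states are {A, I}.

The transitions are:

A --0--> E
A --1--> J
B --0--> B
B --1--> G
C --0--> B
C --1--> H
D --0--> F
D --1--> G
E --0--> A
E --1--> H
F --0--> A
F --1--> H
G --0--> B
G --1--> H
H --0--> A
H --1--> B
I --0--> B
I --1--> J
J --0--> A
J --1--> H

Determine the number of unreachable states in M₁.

BFS from A reaches {A, B, E, G, H, J}; the 4 state(s) C, D, F, I are never visited.

4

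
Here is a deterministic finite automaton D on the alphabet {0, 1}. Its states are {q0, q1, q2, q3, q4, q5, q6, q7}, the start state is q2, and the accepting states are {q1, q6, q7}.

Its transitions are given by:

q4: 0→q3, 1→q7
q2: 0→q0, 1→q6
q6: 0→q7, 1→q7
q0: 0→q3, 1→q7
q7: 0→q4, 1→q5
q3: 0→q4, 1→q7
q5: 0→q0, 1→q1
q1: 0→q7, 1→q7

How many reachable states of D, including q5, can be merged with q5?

2

All states are reachable from the start state.
Initial partition by acceptance: {q1,q6,q7} | {q0,q2,q3,q4,q5}.
Refine {q1,q6,q7} on symbol 0: members go to different blocks, giving {q1,q6} and {q7}.
On input 1, block {q0,q2,q3,q4,q5} splits into {q0,q3,q4} and {q2,q5}.
Stable partition: {q1,q6} | {q0,q3,q4} | {q7} | {q2,q5} — 4 equivalence classes.
The equivalence class containing q5 is {q2,q5}, of size 2.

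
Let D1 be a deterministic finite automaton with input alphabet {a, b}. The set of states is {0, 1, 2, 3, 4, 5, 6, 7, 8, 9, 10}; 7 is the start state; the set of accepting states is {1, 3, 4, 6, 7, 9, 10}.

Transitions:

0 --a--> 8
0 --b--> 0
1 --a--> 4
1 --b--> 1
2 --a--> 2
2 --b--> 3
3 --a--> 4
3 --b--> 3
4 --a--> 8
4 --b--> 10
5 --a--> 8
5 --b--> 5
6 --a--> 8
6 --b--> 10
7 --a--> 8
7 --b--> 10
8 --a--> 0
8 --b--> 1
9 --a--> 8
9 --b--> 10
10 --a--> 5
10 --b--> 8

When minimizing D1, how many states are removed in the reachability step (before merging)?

4

No path from 7 leads to 2, 3, 6, 9; the other 7 states are all reachable.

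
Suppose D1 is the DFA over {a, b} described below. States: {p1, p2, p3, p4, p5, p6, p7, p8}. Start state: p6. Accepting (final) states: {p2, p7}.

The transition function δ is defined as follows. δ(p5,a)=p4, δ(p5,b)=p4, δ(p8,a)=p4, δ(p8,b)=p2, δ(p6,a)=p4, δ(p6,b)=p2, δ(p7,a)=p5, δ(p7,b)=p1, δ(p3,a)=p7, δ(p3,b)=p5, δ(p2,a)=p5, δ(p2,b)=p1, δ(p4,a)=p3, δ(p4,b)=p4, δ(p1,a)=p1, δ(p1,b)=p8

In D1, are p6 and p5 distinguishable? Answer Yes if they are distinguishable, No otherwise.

All states are reachable from the start state.
Start with accepting vs non-accepting: {p2,p7} | {p1,p3,p4,p5,p6,p8}.
On input a, block {p1,p3,p4,p5,p6,p8} splits into {p1,p4,p5,p6,p8} and {p3}.
On input a, block {p1,p4,p5,p6,p8} splits into {p1,p5,p6,p8} and {p4}.
Split {p1,p5,p6,p8} by δ(·,a) → {p5,p6,p8} and {p1}.
Refine {p5,p6,p8} on symbol b: members go to different blocks, giving {p6,p8} and {p5}.
The partition is now stable with 6 blocks: {p2,p7} | {p6,p8} | {p3} | {p4} | {p1} | {p5}.
p6 and p5 end up in different blocks, so they are distinguishable. For instance, the string 'b' is accepted from only p6.

Yes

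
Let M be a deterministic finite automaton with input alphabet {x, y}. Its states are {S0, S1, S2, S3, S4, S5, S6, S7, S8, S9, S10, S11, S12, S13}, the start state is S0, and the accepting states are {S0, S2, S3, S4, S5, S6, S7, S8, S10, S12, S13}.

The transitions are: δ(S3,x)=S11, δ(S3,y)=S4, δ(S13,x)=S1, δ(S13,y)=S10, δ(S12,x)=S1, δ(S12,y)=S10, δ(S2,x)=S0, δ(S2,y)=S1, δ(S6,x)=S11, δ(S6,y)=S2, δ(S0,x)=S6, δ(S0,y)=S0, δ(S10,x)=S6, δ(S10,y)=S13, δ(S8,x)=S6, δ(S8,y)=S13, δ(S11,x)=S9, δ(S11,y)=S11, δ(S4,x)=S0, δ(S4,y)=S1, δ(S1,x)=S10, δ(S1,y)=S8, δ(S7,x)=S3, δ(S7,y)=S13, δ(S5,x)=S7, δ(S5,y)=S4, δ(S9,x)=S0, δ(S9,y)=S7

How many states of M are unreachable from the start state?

2

No path from S0 leads to S5, S12; the other 12 states are all reachable.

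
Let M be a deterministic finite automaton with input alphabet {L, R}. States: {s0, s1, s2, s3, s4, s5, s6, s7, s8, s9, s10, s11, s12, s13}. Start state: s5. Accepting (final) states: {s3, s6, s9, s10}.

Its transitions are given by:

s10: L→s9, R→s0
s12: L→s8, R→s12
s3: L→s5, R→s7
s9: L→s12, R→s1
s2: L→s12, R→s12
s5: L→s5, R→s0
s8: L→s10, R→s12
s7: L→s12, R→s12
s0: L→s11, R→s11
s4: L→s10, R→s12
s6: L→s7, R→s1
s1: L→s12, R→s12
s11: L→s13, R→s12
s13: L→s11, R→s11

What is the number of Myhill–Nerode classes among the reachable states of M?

8

States {s2,s3,s4,s6,s7} cannot be reached from the start state, so discard them.
P0 = {s9,s10} | {s0,s1,s5,s8,s11,s12,s13}.
Refine {s9,s10} on symbol L: members go to different blocks, giving {s9} and {s10}.
Split {s0,s1,s5,s8,s11,s12,s13} by δ(·,L) → {s0,s1,s5,s11,s12,s13} and {s8}.
Refine {s0,s1,s5,s11,s12,s13} on symbol L: members go to different blocks, giving {s0,s1,s5,s11,s13} and {s12}.
On input L, block {s0,s1,s5,s11,s13} splits into {s0,s5,s11,s13} and {s1}.
On input R, block {s0,s5,s11,s13} splits into {s0,s5,s13} and {s11}.
Split {s0,s5,s13} by δ(·,L) → {s0,s13} and {s5}.
No further refinement is possible. Final partition (8 blocks): {s9} | {s0,s13} | {s10} | {s8} | {s12} | {s1} | {s11} | {s5}.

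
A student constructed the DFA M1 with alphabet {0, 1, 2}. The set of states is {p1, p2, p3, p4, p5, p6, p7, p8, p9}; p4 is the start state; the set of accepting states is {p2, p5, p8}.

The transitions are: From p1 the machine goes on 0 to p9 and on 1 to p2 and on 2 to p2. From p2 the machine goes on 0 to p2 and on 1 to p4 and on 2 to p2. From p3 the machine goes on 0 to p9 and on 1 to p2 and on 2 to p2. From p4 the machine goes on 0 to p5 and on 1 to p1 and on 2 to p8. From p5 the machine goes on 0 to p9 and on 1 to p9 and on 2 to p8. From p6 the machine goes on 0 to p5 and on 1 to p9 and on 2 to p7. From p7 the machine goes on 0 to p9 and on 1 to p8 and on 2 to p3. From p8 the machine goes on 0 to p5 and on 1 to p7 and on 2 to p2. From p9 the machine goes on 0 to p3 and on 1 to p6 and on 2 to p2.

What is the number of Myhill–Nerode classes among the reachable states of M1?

8

Start with accepting vs non-accepting: {p2,p5,p8} | {p1,p3,p4,p6,p7,p9}.
Refine {p2,p5,p8} on symbol 0: members go to different blocks, giving {p2,p8} and {p5}.
On input 0, block {p2,p8} splits into {p2} and {p8}.
On input 0, block {p1,p3,p4,p6,p7,p9} splits into {p1,p3,p7,p9} and {p4,p6}.
On input 1, block {p1,p3,p7,p9} splits into {p1,p3} and {p7} and {p9}.
On input 1, block {p4,p6} splits into {p4} and {p6}.
The partition is now stable with 8 blocks: {p2} | {p1,p3} | {p5} | {p8} | {p4} | {p7} | {p9} | {p6}.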